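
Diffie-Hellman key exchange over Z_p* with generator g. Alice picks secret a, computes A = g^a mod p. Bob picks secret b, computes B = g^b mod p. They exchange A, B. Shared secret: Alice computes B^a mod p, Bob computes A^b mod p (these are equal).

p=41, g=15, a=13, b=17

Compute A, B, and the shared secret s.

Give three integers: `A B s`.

Answer: 6 22 26

Derivation:
A = 15^13 mod 41  (bits of 13 = 1101)
  bit 0 = 1: r = r^2 * 15 mod 41 = 1^2 * 15 = 1*15 = 15
  bit 1 = 1: r = r^2 * 15 mod 41 = 15^2 * 15 = 20*15 = 13
  bit 2 = 0: r = r^2 mod 41 = 13^2 = 5
  bit 3 = 1: r = r^2 * 15 mod 41 = 5^2 * 15 = 25*15 = 6
  -> A = 6
B = 15^17 mod 41  (bits of 17 = 10001)
  bit 0 = 1: r = r^2 * 15 mod 41 = 1^2 * 15 = 1*15 = 15
  bit 1 = 0: r = r^2 mod 41 = 15^2 = 20
  bit 2 = 0: r = r^2 mod 41 = 20^2 = 31
  bit 3 = 0: r = r^2 mod 41 = 31^2 = 18
  bit 4 = 1: r = r^2 * 15 mod 41 = 18^2 * 15 = 37*15 = 22
  -> B = 22
s = B^a = 22^13 mod 41  (bits of 13 = 1101)
  bit 0 = 1: r = r^2 * 22 mod 41 = 1^2 * 22 = 1*22 = 22
  bit 1 = 1: r = r^2 * 22 mod 41 = 22^2 * 22 = 33*22 = 29
  bit 2 = 0: r = r^2 mod 41 = 29^2 = 21
  bit 3 = 1: r = r^2 * 22 mod 41 = 21^2 * 22 = 31*22 = 26
  -> s = B^a = 26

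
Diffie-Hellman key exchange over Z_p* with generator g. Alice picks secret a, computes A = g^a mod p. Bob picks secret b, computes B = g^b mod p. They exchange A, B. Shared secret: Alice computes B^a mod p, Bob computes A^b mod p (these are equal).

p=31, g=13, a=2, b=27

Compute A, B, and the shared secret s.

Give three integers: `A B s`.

A = 13^2 mod 31  (bits of 2 = 10)
  bit 0 = 1: r = r^2 * 13 mod 31 = 1^2 * 13 = 1*13 = 13
  bit 1 = 0: r = r^2 mod 31 = 13^2 = 14
  -> A = 14
B = 13^27 mod 31  (bits of 27 = 11011)
  bit 0 = 1: r = r^2 * 13 mod 31 = 1^2 * 13 = 1*13 = 13
  bit 1 = 1: r = r^2 * 13 mod 31 = 13^2 * 13 = 14*13 = 27
  bit 2 = 0: r = r^2 mod 31 = 27^2 = 16
  bit 3 = 1: r = r^2 * 13 mod 31 = 16^2 * 13 = 8*13 = 11
  bit 4 = 1: r = r^2 * 13 mod 31 = 11^2 * 13 = 28*13 = 23
  -> B = 23
s = B^a = 23^2 mod 31  (bits of 2 = 10)
  bit 0 = 1: r = r^2 * 23 mod 31 = 1^2 * 23 = 1*23 = 23
  bit 1 = 0: r = r^2 mod 31 = 23^2 = 2
  -> s = B^a = 2

Answer: 14 23 2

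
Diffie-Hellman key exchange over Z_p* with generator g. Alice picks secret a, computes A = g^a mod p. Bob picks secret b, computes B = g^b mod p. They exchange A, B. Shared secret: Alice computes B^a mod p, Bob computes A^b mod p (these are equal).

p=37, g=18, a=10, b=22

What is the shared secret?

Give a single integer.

Answer: 7

Derivation:
A = 18^10 mod 37  (bits of 10 = 1010)
  bit 0 = 1: r = r^2 * 18 mod 37 = 1^2 * 18 = 1*18 = 18
  bit 1 = 0: r = r^2 mod 37 = 18^2 = 28
  bit 2 = 1: r = r^2 * 18 mod 37 = 28^2 * 18 = 7*18 = 15
  bit 3 = 0: r = r^2 mod 37 = 15^2 = 3
  -> A = 3
B = 18^22 mod 37  (bits of 22 = 10110)
  bit 0 = 1: r = r^2 * 18 mod 37 = 1^2 * 18 = 1*18 = 18
  bit 1 = 0: r = r^2 mod 37 = 18^2 = 28
  bit 2 = 1: r = r^2 * 18 mod 37 = 28^2 * 18 = 7*18 = 15
  bit 3 = 1: r = r^2 * 18 mod 37 = 15^2 * 18 = 3*18 = 17
  bit 4 = 0: r = r^2 mod 37 = 17^2 = 30
  -> B = 30
s = B^a = 30^10 mod 37  (bits of 10 = 1010)
  bit 0 = 1: r = r^2 * 30 mod 37 = 1^2 * 30 = 1*30 = 30
  bit 1 = 0: r = r^2 mod 37 = 30^2 = 12
  bit 2 = 1: r = r^2 * 30 mod 37 = 12^2 * 30 = 33*30 = 28
  bit 3 = 0: r = r^2 mod 37 = 28^2 = 7
  -> s = B^a = 7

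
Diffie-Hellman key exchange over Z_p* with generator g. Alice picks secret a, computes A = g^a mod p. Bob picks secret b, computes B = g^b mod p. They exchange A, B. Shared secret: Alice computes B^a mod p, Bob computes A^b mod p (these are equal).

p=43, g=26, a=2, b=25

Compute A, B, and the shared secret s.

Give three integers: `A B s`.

A = 26^2 mod 43  (bits of 2 = 10)
  bit 0 = 1: r = r^2 * 26 mod 43 = 1^2 * 26 = 1*26 = 26
  bit 1 = 0: r = r^2 mod 43 = 26^2 = 31
  -> A = 31
B = 26^25 mod 43  (bits of 25 = 11001)
  bit 0 = 1: r = r^2 * 26 mod 43 = 1^2 * 26 = 1*26 = 26
  bit 1 = 1: r = r^2 * 26 mod 43 = 26^2 * 26 = 31*26 = 32
  bit 2 = 0: r = r^2 mod 43 = 32^2 = 35
  bit 3 = 0: r = r^2 mod 43 = 35^2 = 21
  bit 4 = 1: r = r^2 * 26 mod 43 = 21^2 * 26 = 11*26 = 28
  -> B = 28
s = B^a = 28^2 mod 43  (bits of 2 = 10)
  bit 0 = 1: r = r^2 * 28 mod 43 = 1^2 * 28 = 1*28 = 28
  bit 1 = 0: r = r^2 mod 43 = 28^2 = 10
  -> s = B^a = 10

Answer: 31 28 10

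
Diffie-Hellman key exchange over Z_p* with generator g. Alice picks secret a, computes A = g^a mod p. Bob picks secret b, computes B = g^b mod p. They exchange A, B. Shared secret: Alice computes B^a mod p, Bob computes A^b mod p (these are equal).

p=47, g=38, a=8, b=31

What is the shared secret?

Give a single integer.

Answer: 36

Derivation:
A = 38^8 mod 47  (bits of 8 = 1000)
  bit 0 = 1: r = r^2 * 38 mod 47 = 1^2 * 38 = 1*38 = 38
  bit 1 = 0: r = r^2 mod 47 = 38^2 = 34
  bit 2 = 0: r = r^2 mod 47 = 34^2 = 28
  bit 3 = 0: r = r^2 mod 47 = 28^2 = 32
  -> A = 32
B = 38^31 mod 47  (bits of 31 = 11111)
  bit 0 = 1: r = r^2 * 38 mod 47 = 1^2 * 38 = 1*38 = 38
  bit 1 = 1: r = r^2 * 38 mod 47 = 38^2 * 38 = 34*38 = 23
  bit 2 = 1: r = r^2 * 38 mod 47 = 23^2 * 38 = 12*38 = 33
  bit 3 = 1: r = r^2 * 38 mod 47 = 33^2 * 38 = 8*38 = 22
  bit 4 = 1: r = r^2 * 38 mod 47 = 22^2 * 38 = 14*38 = 15
  -> B = 15
s = B^a = 15^8 mod 47  (bits of 8 = 1000)
  bit 0 = 1: r = r^2 * 15 mod 47 = 1^2 * 15 = 1*15 = 15
  bit 1 = 0: r = r^2 mod 47 = 15^2 = 37
  bit 2 = 0: r = r^2 mod 47 = 37^2 = 6
  bit 3 = 0: r = r^2 mod 47 = 6^2 = 36
  -> s = B^a = 36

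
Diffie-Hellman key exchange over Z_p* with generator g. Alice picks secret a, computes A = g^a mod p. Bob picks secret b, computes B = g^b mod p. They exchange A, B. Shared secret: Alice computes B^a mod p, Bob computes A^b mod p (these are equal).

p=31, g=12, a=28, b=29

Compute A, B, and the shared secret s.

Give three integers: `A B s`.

A = 12^28 mod 31  (bits of 28 = 11100)
  bit 0 = 1: r = r^2 * 12 mod 31 = 1^2 * 12 = 1*12 = 12
  bit 1 = 1: r = r^2 * 12 mod 31 = 12^2 * 12 = 20*12 = 23
  bit 2 = 1: r = r^2 * 12 mod 31 = 23^2 * 12 = 2*12 = 24
  bit 3 = 0: r = r^2 mod 31 = 24^2 = 18
  bit 4 = 0: r = r^2 mod 31 = 18^2 = 14
  -> A = 14
B = 12^29 mod 31  (bits of 29 = 11101)
  bit 0 = 1: r = r^2 * 12 mod 31 = 1^2 * 12 = 1*12 = 12
  bit 1 = 1: r = r^2 * 12 mod 31 = 12^2 * 12 = 20*12 = 23
  bit 2 = 1: r = r^2 * 12 mod 31 = 23^2 * 12 = 2*12 = 24
  bit 3 = 0: r = r^2 mod 31 = 24^2 = 18
  bit 4 = 1: r = r^2 * 12 mod 31 = 18^2 * 12 = 14*12 = 13
  -> B = 13
s = B^a = 13^28 mod 31  (bits of 28 = 11100)
  bit 0 = 1: r = r^2 * 13 mod 31 = 1^2 * 13 = 1*13 = 13
  bit 1 = 1: r = r^2 * 13 mod 31 = 13^2 * 13 = 14*13 = 27
  bit 2 = 1: r = r^2 * 13 mod 31 = 27^2 * 13 = 16*13 = 22
  bit 3 = 0: r = r^2 mod 31 = 22^2 = 19
  bit 4 = 0: r = r^2 mod 31 = 19^2 = 20
  -> s = B^a = 20

Answer: 14 13 20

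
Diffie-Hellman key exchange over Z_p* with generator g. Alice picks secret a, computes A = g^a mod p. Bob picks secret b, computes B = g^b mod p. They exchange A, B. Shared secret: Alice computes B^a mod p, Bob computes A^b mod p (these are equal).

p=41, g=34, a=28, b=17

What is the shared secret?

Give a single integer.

A = 34^28 mod 41  (bits of 28 = 11100)
  bit 0 = 1: r = r^2 * 34 mod 41 = 1^2 * 34 = 1*34 = 34
  bit 1 = 1: r = r^2 * 34 mod 41 = 34^2 * 34 = 8*34 = 26
  bit 2 = 1: r = r^2 * 34 mod 41 = 26^2 * 34 = 20*34 = 24
  bit 3 = 0: r = r^2 mod 41 = 24^2 = 2
  bit 4 = 0: r = r^2 mod 41 = 2^2 = 4
  -> A = 4
B = 34^17 mod 41  (bits of 17 = 10001)
  bit 0 = 1: r = r^2 * 34 mod 41 = 1^2 * 34 = 1*34 = 34
  bit 1 = 0: r = r^2 mod 41 = 34^2 = 8
  bit 2 = 0: r = r^2 mod 41 = 8^2 = 23
  bit 3 = 0: r = r^2 mod 41 = 23^2 = 37
  bit 4 = 1: r = r^2 * 34 mod 41 = 37^2 * 34 = 16*34 = 11
  -> B = 11
s = B^a = 11^28 mod 41  (bits of 28 = 11100)
  bit 0 = 1: r = r^2 * 11 mod 41 = 1^2 * 11 = 1*11 = 11
  bit 1 = 1: r = r^2 * 11 mod 41 = 11^2 * 11 = 39*11 = 19
  bit 2 = 1: r = r^2 * 11 mod 41 = 19^2 * 11 = 33*11 = 35
  bit 3 = 0: r = r^2 mod 41 = 35^2 = 36
  bit 4 = 0: r = r^2 mod 41 = 36^2 = 25
  -> s = B^a = 25

Answer: 25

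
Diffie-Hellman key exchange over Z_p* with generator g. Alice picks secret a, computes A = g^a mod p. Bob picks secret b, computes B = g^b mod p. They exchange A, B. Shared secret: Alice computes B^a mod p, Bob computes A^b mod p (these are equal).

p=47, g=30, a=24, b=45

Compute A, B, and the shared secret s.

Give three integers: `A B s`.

Answer: 17 11 36

Derivation:
A = 30^24 mod 47  (bits of 24 = 11000)
  bit 0 = 1: r = r^2 * 30 mod 47 = 1^2 * 30 = 1*30 = 30
  bit 1 = 1: r = r^2 * 30 mod 47 = 30^2 * 30 = 7*30 = 22
  bit 2 = 0: r = r^2 mod 47 = 22^2 = 14
  bit 3 = 0: r = r^2 mod 47 = 14^2 = 8
  bit 4 = 0: r = r^2 mod 47 = 8^2 = 17
  -> A = 17
B = 30^45 mod 47  (bits of 45 = 101101)
  bit 0 = 1: r = r^2 * 30 mod 47 = 1^2 * 30 = 1*30 = 30
  bit 1 = 0: r = r^2 mod 47 = 30^2 = 7
  bit 2 = 1: r = r^2 * 30 mod 47 = 7^2 * 30 = 2*30 = 13
  bit 3 = 1: r = r^2 * 30 mod 47 = 13^2 * 30 = 28*30 = 41
  bit 4 = 0: r = r^2 mod 47 = 41^2 = 36
  bit 5 = 1: r = r^2 * 30 mod 47 = 36^2 * 30 = 27*30 = 11
  -> B = 11
s = B^a = 11^24 mod 47  (bits of 24 = 11000)
  bit 0 = 1: r = r^2 * 11 mod 47 = 1^2 * 11 = 1*11 = 11
  bit 1 = 1: r = r^2 * 11 mod 47 = 11^2 * 11 = 27*11 = 15
  bit 2 = 0: r = r^2 mod 47 = 15^2 = 37
  bit 3 = 0: r = r^2 mod 47 = 37^2 = 6
  bit 4 = 0: r = r^2 mod 47 = 6^2 = 36
  -> s = B^a = 36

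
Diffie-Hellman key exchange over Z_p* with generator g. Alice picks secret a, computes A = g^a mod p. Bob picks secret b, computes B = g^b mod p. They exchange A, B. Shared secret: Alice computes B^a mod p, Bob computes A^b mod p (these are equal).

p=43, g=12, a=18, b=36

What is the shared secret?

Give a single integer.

Answer: 16

Derivation:
A = 12^18 mod 43  (bits of 18 = 10010)
  bit 0 = 1: r = r^2 * 12 mod 43 = 1^2 * 12 = 1*12 = 12
  bit 1 = 0: r = r^2 mod 43 = 12^2 = 15
  bit 2 = 0: r = r^2 mod 43 = 15^2 = 10
  bit 3 = 1: r = r^2 * 12 mod 43 = 10^2 * 12 = 14*12 = 39
  bit 4 = 0: r = r^2 mod 43 = 39^2 = 16
  -> A = 16
B = 12^36 mod 43  (bits of 36 = 100100)
  bit 0 = 1: r = r^2 * 12 mod 43 = 1^2 * 12 = 1*12 = 12
  bit 1 = 0: r = r^2 mod 43 = 12^2 = 15
  bit 2 = 0: r = r^2 mod 43 = 15^2 = 10
  bit 3 = 1: r = r^2 * 12 mod 43 = 10^2 * 12 = 14*12 = 39
  bit 4 = 0: r = r^2 mod 43 = 39^2 = 16
  bit 5 = 0: r = r^2 mod 43 = 16^2 = 41
  -> B = 41
s = B^a = 41^18 mod 43  (bits of 18 = 10010)
  bit 0 = 1: r = r^2 * 41 mod 43 = 1^2 * 41 = 1*41 = 41
  bit 1 = 0: r = r^2 mod 43 = 41^2 = 4
  bit 2 = 0: r = r^2 mod 43 = 4^2 = 16
  bit 3 = 1: r = r^2 * 41 mod 43 = 16^2 * 41 = 41*41 = 4
  bit 4 = 0: r = r^2 mod 43 = 4^2 = 16
  -> s = B^a = 16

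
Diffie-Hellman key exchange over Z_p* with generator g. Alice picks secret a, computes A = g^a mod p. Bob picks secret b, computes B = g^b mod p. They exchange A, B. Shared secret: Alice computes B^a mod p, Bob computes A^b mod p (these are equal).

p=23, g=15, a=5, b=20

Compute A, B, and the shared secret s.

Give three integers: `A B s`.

A = 15^5 mod 23  (bits of 5 = 101)
  bit 0 = 1: r = r^2 * 15 mod 23 = 1^2 * 15 = 1*15 = 15
  bit 1 = 0: r = r^2 mod 23 = 15^2 = 18
  bit 2 = 1: r = r^2 * 15 mod 23 = 18^2 * 15 = 2*15 = 7
  -> A = 7
B = 15^20 mod 23  (bits of 20 = 10100)
  bit 0 = 1: r = r^2 * 15 mod 23 = 1^2 * 15 = 1*15 = 15
  bit 1 = 0: r = r^2 mod 23 = 15^2 = 18
  bit 2 = 1: r = r^2 * 15 mod 23 = 18^2 * 15 = 2*15 = 7
  bit 3 = 0: r = r^2 mod 23 = 7^2 = 3
  bit 4 = 0: r = r^2 mod 23 = 3^2 = 9
  -> B = 9
s = B^a = 9^5 mod 23  (bits of 5 = 101)
  bit 0 = 1: r = r^2 * 9 mod 23 = 1^2 * 9 = 1*9 = 9
  bit 1 = 0: r = r^2 mod 23 = 9^2 = 12
  bit 2 = 1: r = r^2 * 9 mod 23 = 12^2 * 9 = 6*9 = 8
  -> s = B^a = 8

Answer: 7 9 8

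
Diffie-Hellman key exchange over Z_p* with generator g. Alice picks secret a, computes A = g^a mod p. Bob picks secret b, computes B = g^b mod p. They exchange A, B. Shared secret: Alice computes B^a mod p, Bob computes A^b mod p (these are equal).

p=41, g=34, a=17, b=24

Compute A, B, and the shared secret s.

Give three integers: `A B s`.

A = 34^17 mod 41  (bits of 17 = 10001)
  bit 0 = 1: r = r^2 * 34 mod 41 = 1^2 * 34 = 1*34 = 34
  bit 1 = 0: r = r^2 mod 41 = 34^2 = 8
  bit 2 = 0: r = r^2 mod 41 = 8^2 = 23
  bit 3 = 0: r = r^2 mod 41 = 23^2 = 37
  bit 4 = 1: r = r^2 * 34 mod 41 = 37^2 * 34 = 16*34 = 11
  -> A = 11
B = 34^24 mod 41  (bits of 24 = 11000)
  bit 0 = 1: r = r^2 * 34 mod 41 = 1^2 * 34 = 1*34 = 34
  bit 1 = 1: r = r^2 * 34 mod 41 = 34^2 * 34 = 8*34 = 26
  bit 2 = 0: r = r^2 mod 41 = 26^2 = 20
  bit 3 = 0: r = r^2 mod 41 = 20^2 = 31
  bit 4 = 0: r = r^2 mod 41 = 31^2 = 18
  -> B = 18
s = B^a = 18^17 mod 41  (bits of 17 = 10001)
  bit 0 = 1: r = r^2 * 18 mod 41 = 1^2 * 18 = 1*18 = 18
  bit 1 = 0: r = r^2 mod 41 = 18^2 = 37
  bit 2 = 0: r = r^2 mod 41 = 37^2 = 16
  bit 3 = 0: r = r^2 mod 41 = 16^2 = 10
  bit 4 = 1: r = r^2 * 18 mod 41 = 10^2 * 18 = 18*18 = 37
  -> s = B^a = 37

Answer: 11 18 37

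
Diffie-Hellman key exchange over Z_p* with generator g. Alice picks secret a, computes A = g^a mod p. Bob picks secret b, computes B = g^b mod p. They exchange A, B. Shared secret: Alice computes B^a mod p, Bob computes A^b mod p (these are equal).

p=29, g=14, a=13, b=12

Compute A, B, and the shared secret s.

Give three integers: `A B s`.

Answer: 2 25 7

Derivation:
A = 14^13 mod 29  (bits of 13 = 1101)
  bit 0 = 1: r = r^2 * 14 mod 29 = 1^2 * 14 = 1*14 = 14
  bit 1 = 1: r = r^2 * 14 mod 29 = 14^2 * 14 = 22*14 = 18
  bit 2 = 0: r = r^2 mod 29 = 18^2 = 5
  bit 3 = 1: r = r^2 * 14 mod 29 = 5^2 * 14 = 25*14 = 2
  -> A = 2
B = 14^12 mod 29  (bits of 12 = 1100)
  bit 0 = 1: r = r^2 * 14 mod 29 = 1^2 * 14 = 1*14 = 14
  bit 1 = 1: r = r^2 * 14 mod 29 = 14^2 * 14 = 22*14 = 18
  bit 2 = 0: r = r^2 mod 29 = 18^2 = 5
  bit 3 = 0: r = r^2 mod 29 = 5^2 = 25
  -> B = 25
s = B^a = 25^13 mod 29  (bits of 13 = 1101)
  bit 0 = 1: r = r^2 * 25 mod 29 = 1^2 * 25 = 1*25 = 25
  bit 1 = 1: r = r^2 * 25 mod 29 = 25^2 * 25 = 16*25 = 23
  bit 2 = 0: r = r^2 mod 29 = 23^2 = 7
  bit 3 = 1: r = r^2 * 25 mod 29 = 7^2 * 25 = 20*25 = 7
  -> s = B^a = 7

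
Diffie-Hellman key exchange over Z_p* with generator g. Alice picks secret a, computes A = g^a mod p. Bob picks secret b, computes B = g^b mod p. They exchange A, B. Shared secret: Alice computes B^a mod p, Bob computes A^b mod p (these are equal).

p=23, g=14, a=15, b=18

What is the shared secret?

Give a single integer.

A = 14^15 mod 23  (bits of 15 = 1111)
  bit 0 = 1: r = r^2 * 14 mod 23 = 1^2 * 14 = 1*14 = 14
  bit 1 = 1: r = r^2 * 14 mod 23 = 14^2 * 14 = 12*14 = 7
  bit 2 = 1: r = r^2 * 14 mod 23 = 7^2 * 14 = 3*14 = 19
  bit 3 = 1: r = r^2 * 14 mod 23 = 19^2 * 14 = 16*14 = 17
  -> A = 17
B = 14^18 mod 23  (bits of 18 = 10010)
  bit 0 = 1: r = r^2 * 14 mod 23 = 1^2 * 14 = 1*14 = 14
  bit 1 = 0: r = r^2 mod 23 = 14^2 = 12
  bit 2 = 0: r = r^2 mod 23 = 12^2 = 6
  bit 3 = 1: r = r^2 * 14 mod 23 = 6^2 * 14 = 13*14 = 21
  bit 4 = 0: r = r^2 mod 23 = 21^2 = 4
  -> B = 4
s = B^a = 4^15 mod 23  (bits of 15 = 1111)
  bit 0 = 1: r = r^2 * 4 mod 23 = 1^2 * 4 = 1*4 = 4
  bit 1 = 1: r = r^2 * 4 mod 23 = 4^2 * 4 = 16*4 = 18
  bit 2 = 1: r = r^2 * 4 mod 23 = 18^2 * 4 = 2*4 = 8
  bit 3 = 1: r = r^2 * 4 mod 23 = 8^2 * 4 = 18*4 = 3
  -> s = B^a = 3

Answer: 3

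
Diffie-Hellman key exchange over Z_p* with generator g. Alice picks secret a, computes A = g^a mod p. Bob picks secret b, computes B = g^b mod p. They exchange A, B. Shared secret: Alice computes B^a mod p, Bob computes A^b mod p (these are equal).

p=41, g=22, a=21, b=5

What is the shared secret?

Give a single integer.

Answer: 27

Derivation:
A = 22^21 mod 41  (bits of 21 = 10101)
  bit 0 = 1: r = r^2 * 22 mod 41 = 1^2 * 22 = 1*22 = 22
  bit 1 = 0: r = r^2 mod 41 = 22^2 = 33
  bit 2 = 1: r = r^2 * 22 mod 41 = 33^2 * 22 = 23*22 = 14
  bit 3 = 0: r = r^2 mod 41 = 14^2 = 32
  bit 4 = 1: r = r^2 * 22 mod 41 = 32^2 * 22 = 40*22 = 19
  -> A = 19
B = 22^5 mod 41  (bits of 5 = 101)
  bit 0 = 1: r = r^2 * 22 mod 41 = 1^2 * 22 = 1*22 = 22
  bit 1 = 0: r = r^2 mod 41 = 22^2 = 33
  bit 2 = 1: r = r^2 * 22 mod 41 = 33^2 * 22 = 23*22 = 14
  -> B = 14
s = B^a = 14^21 mod 41  (bits of 21 = 10101)
  bit 0 = 1: r = r^2 * 14 mod 41 = 1^2 * 14 = 1*14 = 14
  bit 1 = 0: r = r^2 mod 41 = 14^2 = 32
  bit 2 = 1: r = r^2 * 14 mod 41 = 32^2 * 14 = 40*14 = 27
  bit 3 = 0: r = r^2 mod 41 = 27^2 = 32
  bit 4 = 1: r = r^2 * 14 mod 41 = 32^2 * 14 = 40*14 = 27
  -> s = B^a = 27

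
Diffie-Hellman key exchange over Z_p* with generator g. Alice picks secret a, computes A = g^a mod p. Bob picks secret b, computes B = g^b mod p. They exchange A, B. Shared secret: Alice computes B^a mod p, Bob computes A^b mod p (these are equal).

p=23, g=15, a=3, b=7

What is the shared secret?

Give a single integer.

A = 15^3 mod 23  (bits of 3 = 11)
  bit 0 = 1: r = r^2 * 15 mod 23 = 1^2 * 15 = 1*15 = 15
  bit 1 = 1: r = r^2 * 15 mod 23 = 15^2 * 15 = 18*15 = 17
  -> A = 17
B = 15^7 mod 23  (bits of 7 = 111)
  bit 0 = 1: r = r^2 * 15 mod 23 = 1^2 * 15 = 1*15 = 15
  bit 1 = 1: r = r^2 * 15 mod 23 = 15^2 * 15 = 18*15 = 17
  bit 2 = 1: r = r^2 * 15 mod 23 = 17^2 * 15 = 13*15 = 11
  -> B = 11
s = B^a = 11^3 mod 23  (bits of 3 = 11)
  bit 0 = 1: r = r^2 * 11 mod 23 = 1^2 * 11 = 1*11 = 11
  bit 1 = 1: r = r^2 * 11 mod 23 = 11^2 * 11 = 6*11 = 20
  -> s = B^a = 20

Answer: 20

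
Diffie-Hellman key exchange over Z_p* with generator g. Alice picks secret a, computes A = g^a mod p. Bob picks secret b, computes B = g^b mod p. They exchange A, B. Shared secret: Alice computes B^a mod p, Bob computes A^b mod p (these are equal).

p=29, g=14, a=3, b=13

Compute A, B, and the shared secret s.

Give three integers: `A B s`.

A = 14^3 mod 29  (bits of 3 = 11)
  bit 0 = 1: r = r^2 * 14 mod 29 = 1^2 * 14 = 1*14 = 14
  bit 1 = 1: r = r^2 * 14 mod 29 = 14^2 * 14 = 22*14 = 18
  -> A = 18
B = 14^13 mod 29  (bits of 13 = 1101)
  bit 0 = 1: r = r^2 * 14 mod 29 = 1^2 * 14 = 1*14 = 14
  bit 1 = 1: r = r^2 * 14 mod 29 = 14^2 * 14 = 22*14 = 18
  bit 2 = 0: r = r^2 mod 29 = 18^2 = 5
  bit 3 = 1: r = r^2 * 14 mod 29 = 5^2 * 14 = 25*14 = 2
  -> B = 2
s = B^a = 2^3 mod 29  (bits of 3 = 11)
  bit 0 = 1: r = r^2 * 2 mod 29 = 1^2 * 2 = 1*2 = 2
  bit 1 = 1: r = r^2 * 2 mod 29 = 2^2 * 2 = 4*2 = 8
  -> s = B^a = 8

Answer: 18 2 8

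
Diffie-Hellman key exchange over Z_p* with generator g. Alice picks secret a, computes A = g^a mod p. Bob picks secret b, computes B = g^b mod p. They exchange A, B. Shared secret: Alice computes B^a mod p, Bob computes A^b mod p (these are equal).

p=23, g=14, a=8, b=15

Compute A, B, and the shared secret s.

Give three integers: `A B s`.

Answer: 13 17 18

Derivation:
A = 14^8 mod 23  (bits of 8 = 1000)
  bit 0 = 1: r = r^2 * 14 mod 23 = 1^2 * 14 = 1*14 = 14
  bit 1 = 0: r = r^2 mod 23 = 14^2 = 12
  bit 2 = 0: r = r^2 mod 23 = 12^2 = 6
  bit 3 = 0: r = r^2 mod 23 = 6^2 = 13
  -> A = 13
B = 14^15 mod 23  (bits of 15 = 1111)
  bit 0 = 1: r = r^2 * 14 mod 23 = 1^2 * 14 = 1*14 = 14
  bit 1 = 1: r = r^2 * 14 mod 23 = 14^2 * 14 = 12*14 = 7
  bit 2 = 1: r = r^2 * 14 mod 23 = 7^2 * 14 = 3*14 = 19
  bit 3 = 1: r = r^2 * 14 mod 23 = 19^2 * 14 = 16*14 = 17
  -> B = 17
s = B^a = 17^8 mod 23  (bits of 8 = 1000)
  bit 0 = 1: r = r^2 * 17 mod 23 = 1^2 * 17 = 1*17 = 17
  bit 1 = 0: r = r^2 mod 23 = 17^2 = 13
  bit 2 = 0: r = r^2 mod 23 = 13^2 = 8
  bit 3 = 0: r = r^2 mod 23 = 8^2 = 18
  -> s = B^a = 18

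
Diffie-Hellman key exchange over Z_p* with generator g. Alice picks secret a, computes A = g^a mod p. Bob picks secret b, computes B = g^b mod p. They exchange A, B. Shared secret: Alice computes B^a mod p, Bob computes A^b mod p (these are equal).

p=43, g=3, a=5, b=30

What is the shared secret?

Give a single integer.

A = 3^5 mod 43  (bits of 5 = 101)
  bit 0 = 1: r = r^2 * 3 mod 43 = 1^2 * 3 = 1*3 = 3
  bit 1 = 0: r = r^2 mod 43 = 3^2 = 9
  bit 2 = 1: r = r^2 * 3 mod 43 = 9^2 * 3 = 38*3 = 28
  -> A = 28
B = 3^30 mod 43  (bits of 30 = 11110)
  bit 0 = 1: r = r^2 * 3 mod 43 = 1^2 * 3 = 1*3 = 3
  bit 1 = 1: r = r^2 * 3 mod 43 = 3^2 * 3 = 9*3 = 27
  bit 2 = 1: r = r^2 * 3 mod 43 = 27^2 * 3 = 41*3 = 37
  bit 3 = 1: r = r^2 * 3 mod 43 = 37^2 * 3 = 36*3 = 22
  bit 4 = 0: r = r^2 mod 43 = 22^2 = 11
  -> B = 11
s = B^a = 11^5 mod 43  (bits of 5 = 101)
  bit 0 = 1: r = r^2 * 11 mod 43 = 1^2 * 11 = 1*11 = 11
  bit 1 = 0: r = r^2 mod 43 = 11^2 = 35
  bit 2 = 1: r = r^2 * 11 mod 43 = 35^2 * 11 = 21*11 = 16
  -> s = B^a = 16

Answer: 16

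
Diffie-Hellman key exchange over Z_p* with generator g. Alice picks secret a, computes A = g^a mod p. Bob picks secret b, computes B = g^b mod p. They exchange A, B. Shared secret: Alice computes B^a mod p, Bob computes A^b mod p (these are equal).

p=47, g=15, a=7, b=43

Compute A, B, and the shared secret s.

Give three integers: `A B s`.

A = 15^7 mod 47  (bits of 7 = 111)
  bit 0 = 1: r = r^2 * 15 mod 47 = 1^2 * 15 = 1*15 = 15
  bit 1 = 1: r = r^2 * 15 mod 47 = 15^2 * 15 = 37*15 = 38
  bit 2 = 1: r = r^2 * 15 mod 47 = 38^2 * 15 = 34*15 = 40
  -> A = 40
B = 15^43 mod 47  (bits of 43 = 101011)
  bit 0 = 1: r = r^2 * 15 mod 47 = 1^2 * 15 = 1*15 = 15
  bit 1 = 0: r = r^2 mod 47 = 15^2 = 37
  bit 2 = 1: r = r^2 * 15 mod 47 = 37^2 * 15 = 6*15 = 43
  bit 3 = 0: r = r^2 mod 47 = 43^2 = 16
  bit 4 = 1: r = r^2 * 15 mod 47 = 16^2 * 15 = 21*15 = 33
  bit 5 = 1: r = r^2 * 15 mod 47 = 33^2 * 15 = 8*15 = 26
  -> B = 26
s = B^a = 26^7 mod 47  (bits of 7 = 111)
  bit 0 = 1: r = r^2 * 26 mod 47 = 1^2 * 26 = 1*26 = 26
  bit 1 = 1: r = r^2 * 26 mod 47 = 26^2 * 26 = 18*26 = 45
  bit 2 = 1: r = r^2 * 26 mod 47 = 45^2 * 26 = 4*26 = 10
  -> s = B^a = 10

Answer: 40 26 10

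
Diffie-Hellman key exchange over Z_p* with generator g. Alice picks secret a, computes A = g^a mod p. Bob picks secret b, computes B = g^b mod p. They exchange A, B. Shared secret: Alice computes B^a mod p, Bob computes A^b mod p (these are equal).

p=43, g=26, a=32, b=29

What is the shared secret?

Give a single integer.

Answer: 15

Derivation:
A = 26^32 mod 43  (bits of 32 = 100000)
  bit 0 = 1: r = r^2 * 26 mod 43 = 1^2 * 26 = 1*26 = 26
  bit 1 = 0: r = r^2 mod 43 = 26^2 = 31
  bit 2 = 0: r = r^2 mod 43 = 31^2 = 15
  bit 3 = 0: r = r^2 mod 43 = 15^2 = 10
  bit 4 = 0: r = r^2 mod 43 = 10^2 = 14
  bit 5 = 0: r = r^2 mod 43 = 14^2 = 24
  -> A = 24
B = 26^29 mod 43  (bits of 29 = 11101)
  bit 0 = 1: r = r^2 * 26 mod 43 = 1^2 * 26 = 1*26 = 26
  bit 1 = 1: r = r^2 * 26 mod 43 = 26^2 * 26 = 31*26 = 32
  bit 2 = 1: r = r^2 * 26 mod 43 = 32^2 * 26 = 35*26 = 7
  bit 3 = 0: r = r^2 mod 43 = 7^2 = 6
  bit 4 = 1: r = r^2 * 26 mod 43 = 6^2 * 26 = 36*26 = 33
  -> B = 33
s = B^a = 33^32 mod 43  (bits of 32 = 100000)
  bit 0 = 1: r = r^2 * 33 mod 43 = 1^2 * 33 = 1*33 = 33
  bit 1 = 0: r = r^2 mod 43 = 33^2 = 14
  bit 2 = 0: r = r^2 mod 43 = 14^2 = 24
  bit 3 = 0: r = r^2 mod 43 = 24^2 = 17
  bit 4 = 0: r = r^2 mod 43 = 17^2 = 31
  bit 5 = 0: r = r^2 mod 43 = 31^2 = 15
  -> s = B^a = 15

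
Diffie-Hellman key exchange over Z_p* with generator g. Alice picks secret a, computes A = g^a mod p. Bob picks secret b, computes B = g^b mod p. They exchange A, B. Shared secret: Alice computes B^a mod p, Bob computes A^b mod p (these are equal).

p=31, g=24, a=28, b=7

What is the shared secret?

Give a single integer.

A = 24^28 mod 31  (bits of 28 = 11100)
  bit 0 = 1: r = r^2 * 24 mod 31 = 1^2 * 24 = 1*24 = 24
  bit 1 = 1: r = r^2 * 24 mod 31 = 24^2 * 24 = 18*24 = 29
  bit 2 = 1: r = r^2 * 24 mod 31 = 29^2 * 24 = 4*24 = 3
  bit 3 = 0: r = r^2 mod 31 = 3^2 = 9
  bit 4 = 0: r = r^2 mod 31 = 9^2 = 19
  -> A = 19
B = 24^7 mod 31  (bits of 7 = 111)
  bit 0 = 1: r = r^2 * 24 mod 31 = 1^2 * 24 = 1*24 = 24
  bit 1 = 1: r = r^2 * 24 mod 31 = 24^2 * 24 = 18*24 = 29
  bit 2 = 1: r = r^2 * 24 mod 31 = 29^2 * 24 = 4*24 = 3
  -> B = 3
s = B^a = 3^28 mod 31  (bits of 28 = 11100)
  bit 0 = 1: r = r^2 * 3 mod 31 = 1^2 * 3 = 1*3 = 3
  bit 1 = 1: r = r^2 * 3 mod 31 = 3^2 * 3 = 9*3 = 27
  bit 2 = 1: r = r^2 * 3 mod 31 = 27^2 * 3 = 16*3 = 17
  bit 3 = 0: r = r^2 mod 31 = 17^2 = 10
  bit 4 = 0: r = r^2 mod 31 = 10^2 = 7
  -> s = B^a = 7

Answer: 7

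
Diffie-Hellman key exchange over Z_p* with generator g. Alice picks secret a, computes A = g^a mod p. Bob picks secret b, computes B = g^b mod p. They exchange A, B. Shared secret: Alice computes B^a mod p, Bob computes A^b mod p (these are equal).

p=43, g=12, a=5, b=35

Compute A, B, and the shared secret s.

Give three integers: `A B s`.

Answer: 34 7 37

Derivation:
A = 12^5 mod 43  (bits of 5 = 101)
  bit 0 = 1: r = r^2 * 12 mod 43 = 1^2 * 12 = 1*12 = 12
  bit 1 = 0: r = r^2 mod 43 = 12^2 = 15
  bit 2 = 1: r = r^2 * 12 mod 43 = 15^2 * 12 = 10*12 = 34
  -> A = 34
B = 12^35 mod 43  (bits of 35 = 100011)
  bit 0 = 1: r = r^2 * 12 mod 43 = 1^2 * 12 = 1*12 = 12
  bit 1 = 0: r = r^2 mod 43 = 12^2 = 15
  bit 2 = 0: r = r^2 mod 43 = 15^2 = 10
  bit 3 = 0: r = r^2 mod 43 = 10^2 = 14
  bit 4 = 1: r = r^2 * 12 mod 43 = 14^2 * 12 = 24*12 = 30
  bit 5 = 1: r = r^2 * 12 mod 43 = 30^2 * 12 = 40*12 = 7
  -> B = 7
s = B^a = 7^5 mod 43  (bits of 5 = 101)
  bit 0 = 1: r = r^2 * 7 mod 43 = 1^2 * 7 = 1*7 = 7
  bit 1 = 0: r = r^2 mod 43 = 7^2 = 6
  bit 2 = 1: r = r^2 * 7 mod 43 = 6^2 * 7 = 36*7 = 37
  -> s = B^a = 37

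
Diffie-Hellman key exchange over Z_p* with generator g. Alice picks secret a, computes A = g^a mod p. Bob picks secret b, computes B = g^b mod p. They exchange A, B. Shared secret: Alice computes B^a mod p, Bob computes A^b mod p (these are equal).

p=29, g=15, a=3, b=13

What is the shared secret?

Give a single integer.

Answer: 21

Derivation:
A = 15^3 mod 29  (bits of 3 = 11)
  bit 0 = 1: r = r^2 * 15 mod 29 = 1^2 * 15 = 1*15 = 15
  bit 1 = 1: r = r^2 * 15 mod 29 = 15^2 * 15 = 22*15 = 11
  -> A = 11
B = 15^13 mod 29  (bits of 13 = 1101)
  bit 0 = 1: r = r^2 * 15 mod 29 = 1^2 * 15 = 1*15 = 15
  bit 1 = 1: r = r^2 * 15 mod 29 = 15^2 * 15 = 22*15 = 11
  bit 2 = 0: r = r^2 mod 29 = 11^2 = 5
  bit 3 = 1: r = r^2 * 15 mod 29 = 5^2 * 15 = 25*15 = 27
  -> B = 27
s = B^a = 27^3 mod 29  (bits of 3 = 11)
  bit 0 = 1: r = r^2 * 27 mod 29 = 1^2 * 27 = 1*27 = 27
  bit 1 = 1: r = r^2 * 27 mod 29 = 27^2 * 27 = 4*27 = 21
  -> s = B^a = 21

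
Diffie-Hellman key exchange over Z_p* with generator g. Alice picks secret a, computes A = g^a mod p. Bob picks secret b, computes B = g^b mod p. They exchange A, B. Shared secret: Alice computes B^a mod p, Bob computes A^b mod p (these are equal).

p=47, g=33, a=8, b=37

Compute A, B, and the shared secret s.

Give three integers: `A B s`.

Answer: 7 35 34

Derivation:
A = 33^8 mod 47  (bits of 8 = 1000)
  bit 0 = 1: r = r^2 * 33 mod 47 = 1^2 * 33 = 1*33 = 33
  bit 1 = 0: r = r^2 mod 47 = 33^2 = 8
  bit 2 = 0: r = r^2 mod 47 = 8^2 = 17
  bit 3 = 0: r = r^2 mod 47 = 17^2 = 7
  -> A = 7
B = 33^37 mod 47  (bits of 37 = 100101)
  bit 0 = 1: r = r^2 * 33 mod 47 = 1^2 * 33 = 1*33 = 33
  bit 1 = 0: r = r^2 mod 47 = 33^2 = 8
  bit 2 = 0: r = r^2 mod 47 = 8^2 = 17
  bit 3 = 1: r = r^2 * 33 mod 47 = 17^2 * 33 = 7*33 = 43
  bit 4 = 0: r = r^2 mod 47 = 43^2 = 16
  bit 5 = 1: r = r^2 * 33 mod 47 = 16^2 * 33 = 21*33 = 35
  -> B = 35
s = B^a = 35^8 mod 47  (bits of 8 = 1000)
  bit 0 = 1: r = r^2 * 35 mod 47 = 1^2 * 35 = 1*35 = 35
  bit 1 = 0: r = r^2 mod 47 = 35^2 = 3
  bit 2 = 0: r = r^2 mod 47 = 3^2 = 9
  bit 3 = 0: r = r^2 mod 47 = 9^2 = 34
  -> s = B^a = 34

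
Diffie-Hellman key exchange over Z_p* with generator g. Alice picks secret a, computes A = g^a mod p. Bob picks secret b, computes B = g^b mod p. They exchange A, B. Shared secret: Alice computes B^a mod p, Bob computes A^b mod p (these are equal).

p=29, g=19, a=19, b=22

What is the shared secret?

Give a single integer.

A = 19^19 mod 29  (bits of 19 = 10011)
  bit 0 = 1: r = r^2 * 19 mod 29 = 1^2 * 19 = 1*19 = 19
  bit 1 = 0: r = r^2 mod 29 = 19^2 = 13
  bit 2 = 0: r = r^2 mod 29 = 13^2 = 24
  bit 3 = 1: r = r^2 * 19 mod 29 = 24^2 * 19 = 25*19 = 11
  bit 4 = 1: r = r^2 * 19 mod 29 = 11^2 * 19 = 5*19 = 8
  -> A = 8
B = 19^22 mod 29  (bits of 22 = 10110)
  bit 0 = 1: r = r^2 * 19 mod 29 = 1^2 * 19 = 1*19 = 19
  bit 1 = 0: r = r^2 mod 29 = 19^2 = 13
  bit 2 = 1: r = r^2 * 19 mod 29 = 13^2 * 19 = 24*19 = 21
  bit 3 = 1: r = r^2 * 19 mod 29 = 21^2 * 19 = 6*19 = 27
  bit 4 = 0: r = r^2 mod 29 = 27^2 = 4
  -> B = 4
s = B^a = 4^19 mod 29  (bits of 19 = 10011)
  bit 0 = 1: r = r^2 * 4 mod 29 = 1^2 * 4 = 1*4 = 4
  bit 1 = 0: r = r^2 mod 29 = 4^2 = 16
  bit 2 = 0: r = r^2 mod 29 = 16^2 = 24
  bit 3 = 1: r = r^2 * 4 mod 29 = 24^2 * 4 = 25*4 = 13
  bit 4 = 1: r = r^2 * 4 mod 29 = 13^2 * 4 = 24*4 = 9
  -> s = B^a = 9

Answer: 9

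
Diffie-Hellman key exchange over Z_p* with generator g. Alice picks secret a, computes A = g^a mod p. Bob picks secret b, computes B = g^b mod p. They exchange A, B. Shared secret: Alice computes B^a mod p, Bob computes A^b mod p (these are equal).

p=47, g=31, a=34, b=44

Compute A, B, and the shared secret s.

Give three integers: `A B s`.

A = 31^34 mod 47  (bits of 34 = 100010)
  bit 0 = 1: r = r^2 * 31 mod 47 = 1^2 * 31 = 1*31 = 31
  bit 1 = 0: r = r^2 mod 47 = 31^2 = 21
  bit 2 = 0: r = r^2 mod 47 = 21^2 = 18
  bit 3 = 0: r = r^2 mod 47 = 18^2 = 42
  bit 4 = 1: r = r^2 * 31 mod 47 = 42^2 * 31 = 25*31 = 23
  bit 5 = 0: r = r^2 mod 47 = 23^2 = 12
  -> A = 12
B = 31^44 mod 47  (bits of 44 = 101100)
  bit 0 = 1: r = r^2 * 31 mod 47 = 1^2 * 31 = 1*31 = 31
  bit 1 = 0: r = r^2 mod 47 = 31^2 = 21
  bit 2 = 1: r = r^2 * 31 mod 47 = 21^2 * 31 = 18*31 = 41
  bit 3 = 1: r = r^2 * 31 mod 47 = 41^2 * 31 = 36*31 = 35
  bit 4 = 0: r = r^2 mod 47 = 35^2 = 3
  bit 5 = 0: r = r^2 mod 47 = 3^2 = 9
  -> B = 9
s = B^a = 9^34 mod 47  (bits of 34 = 100010)
  bit 0 = 1: r = r^2 * 9 mod 47 = 1^2 * 9 = 1*9 = 9
  bit 1 = 0: r = r^2 mod 47 = 9^2 = 34
  bit 2 = 0: r = r^2 mod 47 = 34^2 = 28
  bit 3 = 0: r = r^2 mod 47 = 28^2 = 32
  bit 4 = 1: r = r^2 * 9 mod 47 = 32^2 * 9 = 37*9 = 4
  bit 5 = 0: r = r^2 mod 47 = 4^2 = 16
  -> s = B^a = 16

Answer: 12 9 16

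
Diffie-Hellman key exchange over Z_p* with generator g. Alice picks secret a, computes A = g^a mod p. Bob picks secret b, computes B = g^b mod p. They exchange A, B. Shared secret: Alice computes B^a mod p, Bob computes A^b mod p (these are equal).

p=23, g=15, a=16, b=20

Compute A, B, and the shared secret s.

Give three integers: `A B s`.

Answer: 16 9 8

Derivation:
A = 15^16 mod 23  (bits of 16 = 10000)
  bit 0 = 1: r = r^2 * 15 mod 23 = 1^2 * 15 = 1*15 = 15
  bit 1 = 0: r = r^2 mod 23 = 15^2 = 18
  bit 2 = 0: r = r^2 mod 23 = 18^2 = 2
  bit 3 = 0: r = r^2 mod 23 = 2^2 = 4
  bit 4 = 0: r = r^2 mod 23 = 4^2 = 16
  -> A = 16
B = 15^20 mod 23  (bits of 20 = 10100)
  bit 0 = 1: r = r^2 * 15 mod 23 = 1^2 * 15 = 1*15 = 15
  bit 1 = 0: r = r^2 mod 23 = 15^2 = 18
  bit 2 = 1: r = r^2 * 15 mod 23 = 18^2 * 15 = 2*15 = 7
  bit 3 = 0: r = r^2 mod 23 = 7^2 = 3
  bit 4 = 0: r = r^2 mod 23 = 3^2 = 9
  -> B = 9
s = B^a = 9^16 mod 23  (bits of 16 = 10000)
  bit 0 = 1: r = r^2 * 9 mod 23 = 1^2 * 9 = 1*9 = 9
  bit 1 = 0: r = r^2 mod 23 = 9^2 = 12
  bit 2 = 0: r = r^2 mod 23 = 12^2 = 6
  bit 3 = 0: r = r^2 mod 23 = 6^2 = 13
  bit 4 = 0: r = r^2 mod 23 = 13^2 = 8
  -> s = B^a = 8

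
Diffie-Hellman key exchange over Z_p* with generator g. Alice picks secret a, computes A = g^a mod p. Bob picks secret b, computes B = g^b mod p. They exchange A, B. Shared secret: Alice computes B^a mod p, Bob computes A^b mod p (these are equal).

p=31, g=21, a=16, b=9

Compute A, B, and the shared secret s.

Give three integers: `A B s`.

A = 21^16 mod 31  (bits of 16 = 10000)
  bit 0 = 1: r = r^2 * 21 mod 31 = 1^2 * 21 = 1*21 = 21
  bit 1 = 0: r = r^2 mod 31 = 21^2 = 7
  bit 2 = 0: r = r^2 mod 31 = 7^2 = 18
  bit 3 = 0: r = r^2 mod 31 = 18^2 = 14
  bit 4 = 0: r = r^2 mod 31 = 14^2 = 10
  -> A = 10
B = 21^9 mod 31  (bits of 9 = 1001)
  bit 0 = 1: r = r^2 * 21 mod 31 = 1^2 * 21 = 1*21 = 21
  bit 1 = 0: r = r^2 mod 31 = 21^2 = 7
  bit 2 = 0: r = r^2 mod 31 = 7^2 = 18
  bit 3 = 1: r = r^2 * 21 mod 31 = 18^2 * 21 = 14*21 = 15
  -> B = 15
s = B^a = 15^16 mod 31  (bits of 16 = 10000)
  bit 0 = 1: r = r^2 * 15 mod 31 = 1^2 * 15 = 1*15 = 15
  bit 1 = 0: r = r^2 mod 31 = 15^2 = 8
  bit 2 = 0: r = r^2 mod 31 = 8^2 = 2
  bit 3 = 0: r = r^2 mod 31 = 2^2 = 4
  bit 4 = 0: r = r^2 mod 31 = 4^2 = 16
  -> s = B^a = 16

Answer: 10 15 16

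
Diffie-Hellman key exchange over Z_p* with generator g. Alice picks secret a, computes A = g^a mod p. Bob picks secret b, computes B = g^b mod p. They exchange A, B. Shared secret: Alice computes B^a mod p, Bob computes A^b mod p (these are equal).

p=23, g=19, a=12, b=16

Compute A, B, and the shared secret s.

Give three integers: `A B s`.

A = 19^12 mod 23  (bits of 12 = 1100)
  bit 0 = 1: r = r^2 * 19 mod 23 = 1^2 * 19 = 1*19 = 19
  bit 1 = 1: r = r^2 * 19 mod 23 = 19^2 * 19 = 16*19 = 5
  bit 2 = 0: r = r^2 mod 23 = 5^2 = 2
  bit 3 = 0: r = r^2 mod 23 = 2^2 = 4
  -> A = 4
B = 19^16 mod 23  (bits of 16 = 10000)
  bit 0 = 1: r = r^2 * 19 mod 23 = 1^2 * 19 = 1*19 = 19
  bit 1 = 0: r = r^2 mod 23 = 19^2 = 16
  bit 2 = 0: r = r^2 mod 23 = 16^2 = 3
  bit 3 = 0: r = r^2 mod 23 = 3^2 = 9
  bit 4 = 0: r = r^2 mod 23 = 9^2 = 12
  -> B = 12
s = B^a = 12^12 mod 23  (bits of 12 = 1100)
  bit 0 = 1: r = r^2 * 12 mod 23 = 1^2 * 12 = 1*12 = 12
  bit 1 = 1: r = r^2 * 12 mod 23 = 12^2 * 12 = 6*12 = 3
  bit 2 = 0: r = r^2 mod 23 = 3^2 = 9
  bit 3 = 0: r = r^2 mod 23 = 9^2 = 12
  -> s = B^a = 12

Answer: 4 12 12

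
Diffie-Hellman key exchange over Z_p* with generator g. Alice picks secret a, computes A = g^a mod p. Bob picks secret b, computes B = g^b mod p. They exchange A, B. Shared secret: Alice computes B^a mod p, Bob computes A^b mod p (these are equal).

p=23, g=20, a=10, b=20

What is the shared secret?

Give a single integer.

Answer: 9

Derivation:
A = 20^10 mod 23  (bits of 10 = 1010)
  bit 0 = 1: r = r^2 * 20 mod 23 = 1^2 * 20 = 1*20 = 20
  bit 1 = 0: r = r^2 mod 23 = 20^2 = 9
  bit 2 = 1: r = r^2 * 20 mod 23 = 9^2 * 20 = 12*20 = 10
  bit 3 = 0: r = r^2 mod 23 = 10^2 = 8
  -> A = 8
B = 20^20 mod 23  (bits of 20 = 10100)
  bit 0 = 1: r = r^2 * 20 mod 23 = 1^2 * 20 = 1*20 = 20
  bit 1 = 0: r = r^2 mod 23 = 20^2 = 9
  bit 2 = 1: r = r^2 * 20 mod 23 = 9^2 * 20 = 12*20 = 10
  bit 3 = 0: r = r^2 mod 23 = 10^2 = 8
  bit 4 = 0: r = r^2 mod 23 = 8^2 = 18
  -> B = 18
s = B^a = 18^10 mod 23  (bits of 10 = 1010)
  bit 0 = 1: r = r^2 * 18 mod 23 = 1^2 * 18 = 1*18 = 18
  bit 1 = 0: r = r^2 mod 23 = 18^2 = 2
  bit 2 = 1: r = r^2 * 18 mod 23 = 2^2 * 18 = 4*18 = 3
  bit 3 = 0: r = r^2 mod 23 = 3^2 = 9
  -> s = B^a = 9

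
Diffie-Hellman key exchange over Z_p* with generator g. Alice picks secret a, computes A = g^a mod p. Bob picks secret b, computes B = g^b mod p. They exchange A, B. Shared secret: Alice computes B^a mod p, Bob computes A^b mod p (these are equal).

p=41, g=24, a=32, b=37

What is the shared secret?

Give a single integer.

Answer: 37

Derivation:
A = 24^32 mod 41  (bits of 32 = 100000)
  bit 0 = 1: r = r^2 * 24 mod 41 = 1^2 * 24 = 1*24 = 24
  bit 1 = 0: r = r^2 mod 41 = 24^2 = 2
  bit 2 = 0: r = r^2 mod 41 = 2^2 = 4
  bit 3 = 0: r = r^2 mod 41 = 4^2 = 16
  bit 4 = 0: r = r^2 mod 41 = 16^2 = 10
  bit 5 = 0: r = r^2 mod 41 = 10^2 = 18
  -> A = 18
B = 24^37 mod 41  (bits of 37 = 100101)
  bit 0 = 1: r = r^2 * 24 mod 41 = 1^2 * 24 = 1*24 = 24
  bit 1 = 0: r = r^2 mod 41 = 24^2 = 2
  bit 2 = 0: r = r^2 mod 41 = 2^2 = 4
  bit 3 = 1: r = r^2 * 24 mod 41 = 4^2 * 24 = 16*24 = 15
  bit 4 = 0: r = r^2 mod 41 = 15^2 = 20
  bit 5 = 1: r = r^2 * 24 mod 41 = 20^2 * 24 = 31*24 = 6
  -> B = 6
s = B^a = 6^32 mod 41  (bits of 32 = 100000)
  bit 0 = 1: r = r^2 * 6 mod 41 = 1^2 * 6 = 1*6 = 6
  bit 1 = 0: r = r^2 mod 41 = 6^2 = 36
  bit 2 = 0: r = r^2 mod 41 = 36^2 = 25
  bit 3 = 0: r = r^2 mod 41 = 25^2 = 10
  bit 4 = 0: r = r^2 mod 41 = 10^2 = 18
  bit 5 = 0: r = r^2 mod 41 = 18^2 = 37
  -> s = B^a = 37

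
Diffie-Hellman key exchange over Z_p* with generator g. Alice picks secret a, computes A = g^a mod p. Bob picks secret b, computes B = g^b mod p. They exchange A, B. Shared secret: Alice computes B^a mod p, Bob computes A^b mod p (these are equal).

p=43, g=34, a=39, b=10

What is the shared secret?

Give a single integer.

A = 34^39 mod 43  (bits of 39 = 100111)
  bit 0 = 1: r = r^2 * 34 mod 43 = 1^2 * 34 = 1*34 = 34
  bit 1 = 0: r = r^2 mod 43 = 34^2 = 38
  bit 2 = 0: r = r^2 mod 43 = 38^2 = 25
  bit 3 = 1: r = r^2 * 34 mod 43 = 25^2 * 34 = 23*34 = 8
  bit 4 = 1: r = r^2 * 34 mod 43 = 8^2 * 34 = 21*34 = 26
  bit 5 = 1: r = r^2 * 34 mod 43 = 26^2 * 34 = 31*34 = 22
  -> A = 22
B = 34^10 mod 43  (bits of 10 = 1010)
  bit 0 = 1: r = r^2 * 34 mod 43 = 1^2 * 34 = 1*34 = 34
  bit 1 = 0: r = r^2 mod 43 = 34^2 = 38
  bit 2 = 1: r = r^2 * 34 mod 43 = 38^2 * 34 = 25*34 = 33
  bit 3 = 0: r = r^2 mod 43 = 33^2 = 14
  -> B = 14
s = B^a = 14^39 mod 43  (bits of 39 = 100111)
  bit 0 = 1: r = r^2 * 14 mod 43 = 1^2 * 14 = 1*14 = 14
  bit 1 = 0: r = r^2 mod 43 = 14^2 = 24
  bit 2 = 0: r = r^2 mod 43 = 24^2 = 17
  bit 3 = 1: r = r^2 * 14 mod 43 = 17^2 * 14 = 31*14 = 4
  bit 4 = 1: r = r^2 * 14 mod 43 = 4^2 * 14 = 16*14 = 9
  bit 5 = 1: r = r^2 * 14 mod 43 = 9^2 * 14 = 38*14 = 16
  -> s = B^a = 16

Answer: 16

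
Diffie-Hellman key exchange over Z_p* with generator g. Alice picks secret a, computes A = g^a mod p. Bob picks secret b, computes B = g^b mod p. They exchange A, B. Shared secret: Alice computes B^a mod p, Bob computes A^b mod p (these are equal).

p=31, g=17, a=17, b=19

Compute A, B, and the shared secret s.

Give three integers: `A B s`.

A = 17^17 mod 31  (bits of 17 = 10001)
  bit 0 = 1: r = r^2 * 17 mod 31 = 1^2 * 17 = 1*17 = 17
  bit 1 = 0: r = r^2 mod 31 = 17^2 = 10
  bit 2 = 0: r = r^2 mod 31 = 10^2 = 7
  bit 3 = 0: r = r^2 mod 31 = 7^2 = 18
  bit 4 = 1: r = r^2 * 17 mod 31 = 18^2 * 17 = 14*17 = 21
  -> A = 21
B = 17^19 mod 31  (bits of 19 = 10011)
  bit 0 = 1: r = r^2 * 17 mod 31 = 1^2 * 17 = 1*17 = 17
  bit 1 = 0: r = r^2 mod 31 = 17^2 = 10
  bit 2 = 0: r = r^2 mod 31 = 10^2 = 7
  bit 3 = 1: r = r^2 * 17 mod 31 = 7^2 * 17 = 18*17 = 27
  bit 4 = 1: r = r^2 * 17 mod 31 = 27^2 * 17 = 16*17 = 24
  -> B = 24
s = B^a = 24^17 mod 31  (bits of 17 = 10001)
  bit 0 = 1: r = r^2 * 24 mod 31 = 1^2 * 24 = 1*24 = 24
  bit 1 = 0: r = r^2 mod 31 = 24^2 = 18
  bit 2 = 0: r = r^2 mod 31 = 18^2 = 14
  bit 3 = 0: r = r^2 mod 31 = 14^2 = 10
  bit 4 = 1: r = r^2 * 24 mod 31 = 10^2 * 24 = 7*24 = 13
  -> s = B^a = 13

Answer: 21 24 13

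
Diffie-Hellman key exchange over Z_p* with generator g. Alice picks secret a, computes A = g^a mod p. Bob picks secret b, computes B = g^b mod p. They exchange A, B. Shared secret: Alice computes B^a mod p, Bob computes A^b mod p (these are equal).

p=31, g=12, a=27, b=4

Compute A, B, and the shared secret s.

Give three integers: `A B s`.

Answer: 27 28 8

Derivation:
A = 12^27 mod 31  (bits of 27 = 11011)
  bit 0 = 1: r = r^2 * 12 mod 31 = 1^2 * 12 = 1*12 = 12
  bit 1 = 1: r = r^2 * 12 mod 31 = 12^2 * 12 = 20*12 = 23
  bit 2 = 0: r = r^2 mod 31 = 23^2 = 2
  bit 3 = 1: r = r^2 * 12 mod 31 = 2^2 * 12 = 4*12 = 17
  bit 4 = 1: r = r^2 * 12 mod 31 = 17^2 * 12 = 10*12 = 27
  -> A = 27
B = 12^4 mod 31  (bits of 4 = 100)
  bit 0 = 1: r = r^2 * 12 mod 31 = 1^2 * 12 = 1*12 = 12
  bit 1 = 0: r = r^2 mod 31 = 12^2 = 20
  bit 2 = 0: r = r^2 mod 31 = 20^2 = 28
  -> B = 28
s = B^a = 28^27 mod 31  (bits of 27 = 11011)
  bit 0 = 1: r = r^2 * 28 mod 31 = 1^2 * 28 = 1*28 = 28
  bit 1 = 1: r = r^2 * 28 mod 31 = 28^2 * 28 = 9*28 = 4
  bit 2 = 0: r = r^2 mod 31 = 4^2 = 16
  bit 3 = 1: r = r^2 * 28 mod 31 = 16^2 * 28 = 8*28 = 7
  bit 4 = 1: r = r^2 * 28 mod 31 = 7^2 * 28 = 18*28 = 8
  -> s = B^a = 8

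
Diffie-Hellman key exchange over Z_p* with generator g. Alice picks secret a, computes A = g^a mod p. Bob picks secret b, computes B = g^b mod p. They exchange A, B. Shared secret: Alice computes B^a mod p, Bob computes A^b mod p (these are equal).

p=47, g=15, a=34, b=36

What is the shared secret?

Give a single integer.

Answer: 4

Derivation:
A = 15^34 mod 47  (bits of 34 = 100010)
  bit 0 = 1: r = r^2 * 15 mod 47 = 1^2 * 15 = 1*15 = 15
  bit 1 = 0: r = r^2 mod 47 = 15^2 = 37
  bit 2 = 0: r = r^2 mod 47 = 37^2 = 6
  bit 3 = 0: r = r^2 mod 47 = 6^2 = 36
  bit 4 = 1: r = r^2 * 15 mod 47 = 36^2 * 15 = 27*15 = 29
  bit 5 = 0: r = r^2 mod 47 = 29^2 = 42
  -> A = 42
B = 15^36 mod 47  (bits of 36 = 100100)
  bit 0 = 1: r = r^2 * 15 mod 47 = 1^2 * 15 = 1*15 = 15
  bit 1 = 0: r = r^2 mod 47 = 15^2 = 37
  bit 2 = 0: r = r^2 mod 47 = 37^2 = 6
  bit 3 = 1: r = r^2 * 15 mod 47 = 6^2 * 15 = 36*15 = 23
  bit 4 = 0: r = r^2 mod 47 = 23^2 = 12
  bit 5 = 0: r = r^2 mod 47 = 12^2 = 3
  -> B = 3
s = B^a = 3^34 mod 47  (bits of 34 = 100010)
  bit 0 = 1: r = r^2 * 3 mod 47 = 1^2 * 3 = 1*3 = 3
  bit 1 = 0: r = r^2 mod 47 = 3^2 = 9
  bit 2 = 0: r = r^2 mod 47 = 9^2 = 34
  bit 3 = 0: r = r^2 mod 47 = 34^2 = 28
  bit 4 = 1: r = r^2 * 3 mod 47 = 28^2 * 3 = 32*3 = 2
  bit 5 = 0: r = r^2 mod 47 = 2^2 = 4
  -> s = B^a = 4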